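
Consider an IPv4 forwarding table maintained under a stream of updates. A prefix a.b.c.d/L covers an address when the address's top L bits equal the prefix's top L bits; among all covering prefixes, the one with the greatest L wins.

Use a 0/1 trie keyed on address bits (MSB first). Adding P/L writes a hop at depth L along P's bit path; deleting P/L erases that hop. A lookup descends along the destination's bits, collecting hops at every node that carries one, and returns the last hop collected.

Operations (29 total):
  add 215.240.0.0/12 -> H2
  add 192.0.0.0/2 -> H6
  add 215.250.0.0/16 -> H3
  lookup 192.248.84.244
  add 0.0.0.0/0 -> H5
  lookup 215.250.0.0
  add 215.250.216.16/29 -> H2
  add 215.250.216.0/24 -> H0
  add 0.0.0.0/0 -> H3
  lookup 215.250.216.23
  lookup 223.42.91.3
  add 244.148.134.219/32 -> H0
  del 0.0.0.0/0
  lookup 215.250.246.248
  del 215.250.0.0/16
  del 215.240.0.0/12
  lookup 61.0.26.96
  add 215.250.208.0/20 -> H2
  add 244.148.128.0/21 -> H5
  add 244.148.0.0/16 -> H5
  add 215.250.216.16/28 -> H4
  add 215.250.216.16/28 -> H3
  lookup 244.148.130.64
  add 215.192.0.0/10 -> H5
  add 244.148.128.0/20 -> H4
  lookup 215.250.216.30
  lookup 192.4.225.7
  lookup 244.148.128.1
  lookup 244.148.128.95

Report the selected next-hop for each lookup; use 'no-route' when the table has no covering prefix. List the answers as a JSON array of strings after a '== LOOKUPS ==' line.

Trace:
  + 215.240.0.0/12 (H2) depth=12
  + 192.0.0.0/2 (H6) depth=2
  + 215.250.0.0/16 (H3) depth=16
  Q 192.248.84.244: descend 110 ; hops seen [H6] ; pick H6
  + 0.0.0.0/0 (H5) depth=0
  Q 215.250.0.0: descend 1101011111111010 ; hops seen [H5,H6,H2,H3] ; pick H3
  + 215.250.216.16/29 (H2) depth=29
  + 215.250.216.0/24 (H0) depth=24
  + 0.0.0.0/0 (H3) depth=0
  Q 215.250.216.23: descend 11010111111110101101100000010 ; hops seen [H3,H6,H2,H3,H0,H2] ; pick H2
  Q 223.42.91.3: descend 1101 ; hops seen [H3,H6] ; pick H6
  + 244.148.134.219/32 (H0) depth=32
  del 0.0.0.0/0 (clear depth 0)
  Q 215.250.246.248: descend 110101111111101011 ; hops seen [H6,H2,H3] ; pick H3
  del 215.250.0.0/16 (clear depth 16)
  del 215.240.0.0/12 (clear depth 12)
  Q 61.0.26.96: descend ε ; hops seen [∅] ; pick no-route
  + 215.250.208.0/20 (H2) depth=20
  + 244.148.128.0/21 (H5) depth=21
  + 244.148.0.0/16 (H5) depth=16
  + 215.250.216.16/28 (H4) depth=28
  + 215.250.216.16/28 (H3) depth=28
  Q 244.148.130.64: descend 111101001001010010000 ; hops seen [H6,H5,H5] ; pick H5
  + 215.192.0.0/10 (H5) depth=10
  + 244.148.128.0/20 (H4) depth=20
  Q 215.250.216.30: descend 1101011111111010110110000001 ; hops seen [H6,H5,H2,H0,H3] ; pick H3
  Q 192.4.225.7: descend 110 ; hops seen [H6] ; pick H6
  Q 244.148.128.1: descend 111101001001010010000 ; hops seen [H6,H5,H4,H5] ; pick H5
  Q 244.148.128.95: descend 111101001001010010000 ; hops seen [H6,H5,H4,H5] ; pick H5

== LOOKUPS ==
["H6","H3","H2","H6","H3","no-route","H5","H3","H6","H5","H5"]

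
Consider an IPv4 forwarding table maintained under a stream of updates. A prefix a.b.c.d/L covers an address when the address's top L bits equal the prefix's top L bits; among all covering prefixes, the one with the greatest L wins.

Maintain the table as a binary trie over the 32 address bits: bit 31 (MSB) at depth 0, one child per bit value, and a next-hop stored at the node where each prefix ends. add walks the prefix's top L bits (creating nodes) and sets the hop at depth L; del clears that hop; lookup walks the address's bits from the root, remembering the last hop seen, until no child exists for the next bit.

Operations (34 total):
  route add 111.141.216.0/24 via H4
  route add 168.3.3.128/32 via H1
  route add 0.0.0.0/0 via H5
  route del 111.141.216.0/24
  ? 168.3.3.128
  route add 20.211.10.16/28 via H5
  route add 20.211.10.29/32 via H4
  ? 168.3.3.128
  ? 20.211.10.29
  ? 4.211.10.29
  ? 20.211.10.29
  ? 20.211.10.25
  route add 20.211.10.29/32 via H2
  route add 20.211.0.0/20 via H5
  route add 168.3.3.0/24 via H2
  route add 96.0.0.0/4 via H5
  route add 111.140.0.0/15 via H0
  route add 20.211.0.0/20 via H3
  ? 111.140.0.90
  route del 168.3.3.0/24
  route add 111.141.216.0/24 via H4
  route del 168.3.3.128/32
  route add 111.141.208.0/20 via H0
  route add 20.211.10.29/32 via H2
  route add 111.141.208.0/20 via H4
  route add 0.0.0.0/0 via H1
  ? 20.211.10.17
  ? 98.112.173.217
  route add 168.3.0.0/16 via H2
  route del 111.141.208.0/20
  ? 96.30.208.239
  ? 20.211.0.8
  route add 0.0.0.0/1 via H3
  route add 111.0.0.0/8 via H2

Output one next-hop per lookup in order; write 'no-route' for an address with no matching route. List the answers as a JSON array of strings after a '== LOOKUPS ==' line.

Trace:
  add 111.141.216.0/24 -> H4 at depth 24
  add 168.3.3.128/32 -> H1 at depth 32
  add 0.0.0.0/0 -> H5 at depth 0
  del 111.141.216.0/24 (clear depth 24)
  lookup 168.3.3.128: bits 10101000000000110000001110000000 walk d0:H5→d1:-→d2:-→d3:-→d4:-→d5:-→d6:-→d7:-→d8:-→d9:-→d10:-→d11:-→d12:-→d13:-→d14:-→d15:-→d16:-→d17:-→d18:-→d19:-→d20:-→d21:-→d22:-→d23:-→d24:-→d25:-→d26:-→d27:-→d28:-→d29:-→d30:-→d31:-→d32:H1 -> H1
  add 20.211.10.16/28 -> H5 at depth 28
  add 20.211.10.29/32 -> H4 at depth 32
  lookup 168.3.3.128: bits 10101000000000110000001110000000 walk d0:H5→d1:-→d2:-→d3:-→d4:-→d5:-→d6:-→d7:-→d8:-→d9:-→d10:-→d11:-→d12:-→d13:-→d14:-→d15:-→d16:-→d17:-→d18:-→d19:-→d20:-→d21:-→d22:-→d23:-→d24:-→d25:-→d26:-→d27:-→d28:-→d29:-→d30:-→d31:-→d32:H1 -> H1
  lookup 20.211.10.29: bits 00010100110100110000101000011101 walk d0:H5→d1:-→d2:-→d3:-→d4:-→d5:-→d6:-→d7:-→d8:-→d9:-→d10:-→d11:-→d12:-→d13:-→d14:-→d15:-→d16:-→d17:-→d18:-→d19:-→d20:-→d21:-→d22:-→d23:-→d24:-→d25:-→d26:-→d27:-→d28:H5→d29:-→d30:-→d31:-→d32:H4 -> H4
  lookup 4.211.10.29: bits 000 walk d0:H5→d1:-→d2:-→d3:- -> H5
  lookup 20.211.10.29: bits 00010100110100110000101000011101 walk d0:H5→d1:-→d2:-→d3:-→d4:-→d5:-→d6:-→d7:-→d8:-→d9:-→d10:-→d11:-→d12:-→d13:-→d14:-→d15:-→d16:-→d17:-→d18:-→d19:-→d20:-→d21:-→d22:-→d23:-→d24:-→d25:-→d26:-→d27:-→d28:H5→d29:-→d30:-→d31:-→d32:H4 -> H4
  lookup 20.211.10.25: bits 00010100110100110000101000011 walk d0:H5→d1:-→d2:-→d3:-→d4:-→d5:-→d6:-→d7:-→d8:-→d9:-→d10:-→d11:-→d12:-→d13:-→d14:-→d15:-→d16:-→d17:-→d18:-→d19:-→d20:-→d21:-→d22:-→d23:-→d24:-→d25:-→d26:-→d27:-→d28:H5→d29:- -> H5
  add 20.211.10.29/32 -> H2 at depth 32
  add 20.211.0.0/20 -> H5 at depth 20
  add 168.3.3.0/24 -> H2 at depth 24
  add 96.0.0.0/4 -> H5 at depth 4
  add 111.140.0.0/15 -> H0 at depth 15
  add 20.211.0.0/20 -> H3 at depth 20
  lookup 111.140.0.90: bits 011011111000110 walk d0:H5→d1:-→d2:-→d3:-→d4:H5→d5:-→d6:-→d7:-→d8:-→d9:-→d10:-→d11:-→d12:-→d13:-→d14:-→d15:H0 -> H0
  del 168.3.3.0/24 (clear depth 24)
  add 111.141.216.0/24 -> H4 at depth 24
  del 168.3.3.128/32 (clear depth 32)
  add 111.141.208.0/20 -> H0 at depth 20
  add 20.211.10.29/32 -> H2 at depth 32
  add 111.141.208.0/20 -> H4 at depth 20
  add 0.0.0.0/0 -> H1 at depth 0
  lookup 20.211.10.17: bits 0001010011010011000010100001 walk d0:H1→d1:-→d2:-→d3:-→d4:-→d5:-→d6:-→d7:-→d8:-→d9:-→d10:-→d11:-→d12:-→d13:-→d14:-→d15:-→d16:-→d17:-→d18:-→d19:-→d20:H3→d21:-→d22:-→d23:-→d24:-→d25:-→d26:-→d27:-→d28:H5 -> H5
  lookup 98.112.173.217: bits 0110 walk d0:H1→d1:-→d2:-→d3:-→d4:H5 -> H5
  add 168.3.0.0/16 -> H2 at depth 16
  del 111.141.208.0/20 (clear depth 20)
  lookup 96.30.208.239: bits 0110 walk d0:H1→d1:-→d2:-→d3:-→d4:H5 -> H5
  lookup 20.211.0.8: bits 00010100110100110000 walk d0:H1→d1:-→d2:-→d3:-→d4:-→d5:-→d6:-→d7:-→d8:-→d9:-→d10:-→d11:-→d12:-→d13:-→d14:-→d15:-→d16:-→d17:-→d18:-→d19:-→d20:H3 -> H3
  add 0.0.0.0/1 -> H3 at depth 1
  add 111.0.0.0/8 -> H2 at depth 8

== LOOKUPS ==
["H1","H1","H4","H5","H4","H5","H0","H5","H5","H5","H3"]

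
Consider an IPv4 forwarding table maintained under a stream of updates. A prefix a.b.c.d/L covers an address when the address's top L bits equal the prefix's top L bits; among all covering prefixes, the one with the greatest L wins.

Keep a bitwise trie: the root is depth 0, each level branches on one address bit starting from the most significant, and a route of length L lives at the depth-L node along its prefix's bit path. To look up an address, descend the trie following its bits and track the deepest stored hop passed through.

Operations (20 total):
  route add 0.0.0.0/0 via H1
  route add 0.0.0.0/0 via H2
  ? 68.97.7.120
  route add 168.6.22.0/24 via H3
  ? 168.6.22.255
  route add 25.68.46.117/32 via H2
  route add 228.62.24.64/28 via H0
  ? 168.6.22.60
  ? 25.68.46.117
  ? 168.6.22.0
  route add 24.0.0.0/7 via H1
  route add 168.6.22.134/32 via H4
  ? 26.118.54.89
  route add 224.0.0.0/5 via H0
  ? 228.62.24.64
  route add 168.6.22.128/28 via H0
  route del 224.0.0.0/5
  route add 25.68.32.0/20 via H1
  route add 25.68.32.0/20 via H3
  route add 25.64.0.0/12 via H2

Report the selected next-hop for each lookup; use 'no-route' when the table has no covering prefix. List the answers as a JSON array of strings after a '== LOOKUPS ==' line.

Trace:
  + 0.0.0.0/0 (H1) depth=0
  + 0.0.0.0/0 (H2) depth=0
  ? 68.97.7.120  path d0:H2  best=H2
  + 168.6.22.0/24 (H3) depth=24
  ? 168.6.22.255  path d0:H2→d1:-→d2:-→d3:-→d4:-→d5:-→d6:-→d7:-→d8:-→d9:-→d10:-→d11:-→d12:-→d13:-→d14:-→d15:-→d16:-→d17:-→d18:-→d19:-→d20:-→d21:-→d22:-→d23:-→d24:H3  best=H3
  + 25.68.46.117/32 (H2) depth=32
  + 228.62.24.64/28 (H0) depth=28
  ? 168.6.22.60  path d0:H2→d1:-→d2:-→d3:-→d4:-→d5:-→d6:-→d7:-→d8:-→d9:-→d10:-→d11:-→d12:-→d13:-→d14:-→d15:-→d16:-→d17:-→d18:-→d19:-→d20:-→d21:-→d22:-→d23:-→d24:H3  best=H3
  ? 25.68.46.117  path d0:H2→d1:-→d2:-→d3:-→d4:-→d5:-→d6:-→d7:-→d8:-→d9:-→d10:-→d11:-→d12:-→d13:-→d14:-→d15:-→d16:-→d17:-→d18:-→d19:-→d20:-→d21:-→d22:-→d23:-→d24:-→d25:-→d26:-→d27:-→d28:-→d29:-→d30:-→d31:-→d32:H2  best=H2
  ? 168.6.22.0  path d0:H2→d1:-→d2:-→d3:-→d4:-→d5:-→d6:-→d7:-→d8:-→d9:-→d10:-→d11:-→d12:-→d13:-→d14:-→d15:-→d16:-→d17:-→d18:-→d19:-→d20:-→d21:-→d22:-→d23:-→d24:H3  best=H3
  + 24.0.0.0/7 (H1) depth=7
  + 168.6.22.134/32 (H4) depth=32
  ? 26.118.54.89  path d0:H2→d1:-→d2:-→d3:-→d4:-→d5:-→d6:-  best=H2
  + 224.0.0.0/5 (H0) depth=5
  ? 228.62.24.64  path d0:H2→d1:-→d2:-→d3:-→d4:-→d5:H0→d6:-→d7:-→d8:-→d9:-→d10:-→d11:-→d12:-→d13:-→d14:-→d15:-→d16:-→d17:-→d18:-→d19:-→d20:-→d21:-→d22:-→d23:-→d24:-→d25:-→d26:-→d27:-→d28:H0  best=H0
  + 168.6.22.128/28 (H0) depth=28
  del 224.0.0.0/5 (clear depth 5)
  + 25.68.32.0/20 (H1) depth=20
  + 25.68.32.0/20 (H3) depth=20
  + 25.64.0.0/12 (H2) depth=12

== LOOKUPS ==
["H2","H3","H3","H2","H3","H2","H0"]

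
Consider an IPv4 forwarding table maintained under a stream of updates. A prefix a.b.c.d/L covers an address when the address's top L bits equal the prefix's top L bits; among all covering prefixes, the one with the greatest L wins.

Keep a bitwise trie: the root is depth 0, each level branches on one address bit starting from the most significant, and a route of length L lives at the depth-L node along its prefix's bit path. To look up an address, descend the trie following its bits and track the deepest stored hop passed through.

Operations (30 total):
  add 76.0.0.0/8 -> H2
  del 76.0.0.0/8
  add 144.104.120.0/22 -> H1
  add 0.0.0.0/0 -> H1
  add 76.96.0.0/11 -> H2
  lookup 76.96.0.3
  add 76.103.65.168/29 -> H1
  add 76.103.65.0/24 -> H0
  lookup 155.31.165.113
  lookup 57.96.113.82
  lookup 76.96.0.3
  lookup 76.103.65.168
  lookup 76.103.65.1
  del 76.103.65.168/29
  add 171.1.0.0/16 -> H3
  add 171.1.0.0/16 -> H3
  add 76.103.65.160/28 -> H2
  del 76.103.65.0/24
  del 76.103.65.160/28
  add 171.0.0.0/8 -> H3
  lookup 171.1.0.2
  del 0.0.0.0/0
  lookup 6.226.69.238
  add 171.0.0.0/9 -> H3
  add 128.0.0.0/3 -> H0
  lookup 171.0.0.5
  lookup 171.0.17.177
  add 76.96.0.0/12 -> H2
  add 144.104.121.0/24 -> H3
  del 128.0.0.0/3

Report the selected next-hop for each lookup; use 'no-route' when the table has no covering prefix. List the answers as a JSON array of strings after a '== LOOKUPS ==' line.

Process each operation:
  + 76.0.0.0/8 (H2) depth=8
  del 76.0.0.0/8 (clear depth 8)
  + 144.104.120.0/22 (H1) depth=22
  + 0.0.0.0/0 (H1) depth=0
  + 76.96.0.0/11 (H2) depth=11
  ? 76.96.0.3  path d0:H1→d1:-→d2:-→d3:-→d4:-→d5:-→d6:-→d7:-→d8:-→d9:-→d10:-→d11:H2  best=H2
  + 76.103.65.168/29 (H1) depth=29
  + 76.103.65.0/24 (H0) depth=24
  ? 155.31.165.113  path d0:H1→d1:-→d2:-→d3:-→d4:-  best=H1
  ? 57.96.113.82  path d0:H1→d1:-  best=H1
  ? 76.96.0.3  path d0:H1→d1:-→d2:-→d3:-→d4:-→d5:-→d6:-→d7:-→d8:-→d9:-→d10:-→d11:H2→d12:-→d13:-  best=H2
  ? 76.103.65.168  path d0:H1→d1:-→d2:-→d3:-→d4:-→d5:-→d6:-→d7:-→d8:-→d9:-→d10:-→d11:H2→d12:-→d13:-→d14:-→d15:-→d16:-→d17:-→d18:-→d19:-→d20:-→d21:-→d22:-→d23:-→d24:H0→d25:-→d26:-→d27:-→d28:-→d29:H1  best=H1
  ? 76.103.65.1  path d0:H1→d1:-→d2:-→d3:-→d4:-→d5:-→d6:-→d7:-→d8:-→d9:-→d10:-→d11:H2→d12:-→d13:-→d14:-→d15:-→d16:-→d17:-→d18:-→d19:-→d20:-→d21:-→d22:-→d23:-→d24:H0  best=H0
  del 76.103.65.168/29 (clear depth 29)
  + 171.1.0.0/16 (H3) depth=16
  + 171.1.0.0/16 (H3) depth=16
  + 76.103.65.160/28 (H2) depth=28
  del 76.103.65.0/24 (clear depth 24)
  del 76.103.65.160/28 (clear depth 28)
  + 171.0.0.0/8 (H3) depth=8
  ? 171.1.0.2  path d0:H1→d1:-→d2:-→d3:-→d4:-→d5:-→d6:-→d7:-→d8:H3→d9:-→d10:-→d11:-→d12:-→d13:-→d14:-→d15:-→d16:H3  best=H3
  del 0.0.0.0/0 (clear depth 0)
  ? 6.226.69.238  path d0:-→d1:-  best=no-route
  + 171.0.0.0/9 (H3) depth=9
  + 128.0.0.0/3 (H0) depth=3
  ? 171.0.0.5  path d0:-→d1:-→d2:-→d3:-→d4:-→d5:-→d6:-→d7:-→d8:H3→d9:H3→d10:-→d11:-→d12:-→d13:-→d14:-→d15:-  best=H3
  ? 171.0.17.177  path d0:-→d1:-→d2:-→d3:-→d4:-→d5:-→d6:-→d7:-→d8:H3→d9:H3→d10:-→d11:-→d12:-→d13:-→d14:-→d15:-  best=H3
  + 76.96.0.0/12 (H2) depth=12
  + 144.104.121.0/24 (H3) depth=24
  del 128.0.0.0/3 (clear depth 3)

== LOOKUPS ==
["H2","H1","H1","H2","H1","H0","H3","no-route","H3","H3"]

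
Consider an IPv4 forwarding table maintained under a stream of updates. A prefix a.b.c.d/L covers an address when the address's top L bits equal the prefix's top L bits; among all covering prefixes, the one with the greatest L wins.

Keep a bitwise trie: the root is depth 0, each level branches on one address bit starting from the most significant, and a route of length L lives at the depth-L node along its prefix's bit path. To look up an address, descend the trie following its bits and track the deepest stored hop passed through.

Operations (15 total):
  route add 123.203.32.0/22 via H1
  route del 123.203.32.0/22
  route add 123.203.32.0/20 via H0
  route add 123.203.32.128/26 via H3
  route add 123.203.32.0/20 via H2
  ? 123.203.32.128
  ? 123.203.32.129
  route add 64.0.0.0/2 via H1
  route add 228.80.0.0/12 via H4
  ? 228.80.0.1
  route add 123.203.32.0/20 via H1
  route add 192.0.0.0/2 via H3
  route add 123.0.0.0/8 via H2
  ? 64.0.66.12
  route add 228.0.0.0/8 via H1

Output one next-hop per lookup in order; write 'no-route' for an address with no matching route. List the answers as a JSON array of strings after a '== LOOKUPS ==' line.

Process each operation:
  add 123.203.32.0/22 -> H1 at depth 22
  del 123.203.32.0/22 (clear depth 22)
  add 123.203.32.0/20 -> H0 at depth 20
  add 123.203.32.128/26 -> H3 at depth 26
  add 123.203.32.0/20 -> H2 at depth 20
  ? 123.203.32.128  path d0:-→d1:-→d2:-→d3:-→d4:-→d5:-→d6:-→d7:-→d8:-→d9:-→d10:-→d11:-→d12:-→d13:-→d14:-→d15:-→d16:-→d17:-→d18:-→d19:-→d20:H2→d21:-→d22:-→d23:-→d24:-→d25:-→d26:H3  best=H3
  ? 123.203.32.129  path d0:-→d1:-→d2:-→d3:-→d4:-→d5:-→d6:-→d7:-→d8:-→d9:-→d10:-→d11:-→d12:-→d13:-→d14:-→d15:-→d16:-→d17:-→d18:-→d19:-→d20:H2→d21:-→d22:-→d23:-→d24:-→d25:-→d26:H3  best=H3
  add 64.0.0.0/2 -> H1 at depth 2
  add 228.80.0.0/12 -> H4 at depth 12
  ? 228.80.0.1  path d0:-→d1:-→d2:-→d3:-→d4:-→d5:-→d6:-→d7:-→d8:-→d9:-→d10:-→d11:-→d12:H4  best=H4
  add 123.203.32.0/20 -> H1 at depth 20
  add 192.0.0.0/2 -> H3 at depth 2
  add 123.0.0.0/8 -> H2 at depth 8
  ? 64.0.66.12  path d0:-→d1:-→d2:H1  best=H1
  add 228.0.0.0/8 -> H1 at depth 8

== LOOKUPS ==
["H3","H3","H4","H1"]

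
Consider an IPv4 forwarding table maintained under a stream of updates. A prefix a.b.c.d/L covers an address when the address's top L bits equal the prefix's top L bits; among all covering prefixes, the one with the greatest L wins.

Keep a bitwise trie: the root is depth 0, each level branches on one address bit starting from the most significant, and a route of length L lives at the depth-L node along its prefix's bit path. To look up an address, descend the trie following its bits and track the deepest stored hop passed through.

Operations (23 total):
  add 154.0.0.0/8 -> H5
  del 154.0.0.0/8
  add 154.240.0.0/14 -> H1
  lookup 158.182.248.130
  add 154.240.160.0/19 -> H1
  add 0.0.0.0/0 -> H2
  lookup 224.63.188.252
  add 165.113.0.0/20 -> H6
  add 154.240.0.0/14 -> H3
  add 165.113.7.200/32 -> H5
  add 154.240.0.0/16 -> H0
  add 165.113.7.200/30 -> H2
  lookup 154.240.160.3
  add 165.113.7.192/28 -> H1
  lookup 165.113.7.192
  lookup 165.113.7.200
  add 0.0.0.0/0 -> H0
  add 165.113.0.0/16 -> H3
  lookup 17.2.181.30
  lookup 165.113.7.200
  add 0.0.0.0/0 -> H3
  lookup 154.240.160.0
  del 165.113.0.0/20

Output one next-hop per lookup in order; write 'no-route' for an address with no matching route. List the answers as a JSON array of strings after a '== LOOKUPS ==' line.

Process each operation:
  add 154.0.0.0/8 -> H5 at depth 8
  - 154.0.0.0/8 clear@8
  add 154.240.0.0/14 -> H1 at depth 14
  lookup 158.182.248.130: bits 10011 walk d0:-→d1:-→d2:-→d3:-→d4:-→d5:- -> no-route
  add 154.240.160.0/19 -> H1 at depth 19
  add 0.0.0.0/0 -> H2 at depth 0
  lookup 224.63.188.252: bits 1 walk d0:H2→d1:- -> H2
  add 165.113.0.0/20 -> H6 at depth 20
  add 154.240.0.0/14 -> H3 at depth 14
  add 165.113.7.200/32 -> H5 at depth 32
  add 154.240.0.0/16 -> H0 at depth 16
  add 165.113.7.200/30 -> H2 at depth 30
  lookup 154.240.160.3: bits 1001101011110000101 walk d0:H2→d1:-→d2:-→d3:-→d4:-→d5:-→d6:-→d7:-→d8:-→d9:-→d10:-→d11:-→d12:-→d13:-→d14:H3→d15:-→d16:H0→d17:-→d18:-→d19:H1 -> H1
  add 165.113.7.192/28 -> H1 at depth 28
  lookup 165.113.7.192: bits 1010010101110001000001111100 walk d0:H2→d1:-→d2:-→d3:-→d4:-→d5:-→d6:-→d7:-→d8:-→d9:-→d10:-→d11:-→d12:-→d13:-→d14:-→d15:-→d16:-→d17:-→d18:-→d19:-→d20:H6→d21:-→d22:-→d23:-→d24:-→d25:-→d26:-→d27:-→d28:H1 -> H1
  lookup 165.113.7.200: bits 10100101011100010000011111001000 walk d0:H2→d1:-→d2:-→d3:-→d4:-→d5:-→d6:-→d7:-→d8:-→d9:-→d10:-→d11:-→d12:-→d13:-→d14:-→d15:-→d16:-→d17:-→d18:-→d19:-→d20:H6→d21:-→d22:-→d23:-→d24:-→d25:-→d26:-→d27:-→d28:H1→d29:-→d30:H2→d31:-→d32:H5 -> H5
  add 0.0.0.0/0 -> H0 at depth 0
  add 165.113.0.0/16 -> H3 at depth 16
  lookup 17.2.181.30: bits ε walk d0:H0 -> H0
  lookup 165.113.7.200: bits 10100101011100010000011111001000 walk d0:H0→d1:-→d2:-→d3:-→d4:-→d5:-→d6:-→d7:-→d8:-→d9:-→d10:-→d11:-→d12:-→d13:-→d14:-→d15:-→d16:H3→d17:-→d18:-→d19:-→d20:H6→d21:-→d22:-→d23:-→d24:-→d25:-→d26:-→d27:-→d28:H1→d29:-→d30:H2→d31:-→d32:H5 -> H5
  add 0.0.0.0/0 -> H3 at depth 0
  lookup 154.240.160.0: bits 1001101011110000101 walk d0:H3→d1:-→d2:-→d3:-→d4:-→d5:-→d6:-→d7:-→d8:-→d9:-→d10:-→d11:-→d12:-→d13:-→d14:H3→d15:-→d16:H0→d17:-→d18:-→d19:H1 -> H1
  - 165.113.0.0/20 clear@20

== LOOKUPS ==
["no-route","H2","H1","H1","H5","H0","H5","H1"]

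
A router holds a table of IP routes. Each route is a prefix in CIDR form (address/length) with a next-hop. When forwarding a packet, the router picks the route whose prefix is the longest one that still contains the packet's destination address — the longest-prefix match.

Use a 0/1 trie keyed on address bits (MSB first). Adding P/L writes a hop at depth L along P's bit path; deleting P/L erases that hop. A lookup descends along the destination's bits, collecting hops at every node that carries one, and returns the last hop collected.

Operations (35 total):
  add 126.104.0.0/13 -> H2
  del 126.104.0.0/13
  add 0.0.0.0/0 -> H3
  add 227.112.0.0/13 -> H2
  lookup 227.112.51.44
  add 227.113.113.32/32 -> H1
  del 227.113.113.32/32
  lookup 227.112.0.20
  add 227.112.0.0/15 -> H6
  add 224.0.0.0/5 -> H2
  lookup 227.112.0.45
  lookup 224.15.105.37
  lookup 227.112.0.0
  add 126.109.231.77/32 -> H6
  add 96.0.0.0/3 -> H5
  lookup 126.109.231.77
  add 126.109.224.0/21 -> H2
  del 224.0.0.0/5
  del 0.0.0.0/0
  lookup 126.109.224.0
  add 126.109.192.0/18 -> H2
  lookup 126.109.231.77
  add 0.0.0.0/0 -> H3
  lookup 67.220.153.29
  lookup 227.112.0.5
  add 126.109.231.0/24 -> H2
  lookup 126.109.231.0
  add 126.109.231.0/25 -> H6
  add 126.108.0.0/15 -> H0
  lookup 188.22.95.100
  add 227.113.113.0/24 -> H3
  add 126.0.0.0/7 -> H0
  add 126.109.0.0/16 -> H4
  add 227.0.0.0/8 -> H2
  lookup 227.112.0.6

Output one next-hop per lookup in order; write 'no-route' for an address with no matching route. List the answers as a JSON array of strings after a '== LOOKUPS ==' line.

Apply in order:
  + 126.104.0.0/13 (H2) depth=13
  - 126.104.0.0/13 clear@13
  + 0.0.0.0/0 (H3) depth=0
  + 227.112.0.0/13 (H2) depth=13
  lookup 227.112.51.44: bits 1110001101110 walk d0:H3→d1:-→d2:-→d3:-→d4:-→d5:-→d6:-→d7:-→d8:-→d9:-→d10:-→d11:-→d12:-→d13:H2 -> H2
  + 227.113.113.32/32 (H1) depth=32
  - 227.113.113.32/32 clear@32
  lookup 227.112.0.20: bits 111000110111000 walk d0:H3→d1:-→d2:-→d3:-→d4:-→d5:-→d6:-→d7:-→d8:-→d9:-→d10:-→d11:-→d12:-→d13:H2→d14:-→d15:- -> H2
  + 227.112.0.0/15 (H6) depth=15
  + 224.0.0.0/5 (H2) depth=5
  lookup 227.112.0.45: bits 111000110111000 walk d0:H3→d1:-→d2:-→d3:-→d4:-→d5:H2→d6:-→d7:-→d8:-→d9:-→d10:-→d11:-→d12:-→d13:H2→d14:-→d15:H6 -> H6
  lookup 224.15.105.37: bits 111000 walk d0:H3→d1:-→d2:-→d3:-→d4:-→d5:H2→d6:- -> H2
  lookup 227.112.0.0: bits 111000110111000 walk d0:H3→d1:-→d2:-→d3:-→d4:-→d5:H2→d6:-→d7:-→d8:-→d9:-→d10:-→d11:-→d12:-→d13:H2→d14:-→d15:H6 -> H6
  + 126.109.231.77/32 (H6) depth=32
  + 96.0.0.0/3 (H5) depth=3
  lookup 126.109.231.77: bits 01111110011011011110011101001101 walk d0:H3→d1:-→d2:-→d3:H5→d4:-→d5:-→d6:-→d7:-→d8:-→d9:-→d10:-→d11:-→d12:-→d13:-→d14:-→d15:-→d16:-→d17:-→d18:-→d19:-→d20:-→d21:-→d22:-→d23:-→d24:-→d25:-→d26:-→d27:-→d28:-→d29:-→d30:-→d31:-→d32:H6 -> H6
  + 126.109.224.0/21 (H2) depth=21
  - 224.0.0.0/5 clear@5
  - 0.0.0.0/0 clear@0
  lookup 126.109.224.0: bits 011111100110110111100 walk d0:-→d1:-→d2:-→d3:H5→d4:-→d5:-→d6:-→d7:-→d8:-→d9:-→d10:-→d11:-→d12:-→d13:-→d14:-→d15:-→d16:-→d17:-→d18:-→d19:-→d20:-→d21:H2 -> H2
  + 126.109.192.0/18 (H2) depth=18
  lookup 126.109.231.77: bits 01111110011011011110011101001101 walk d0:-→d1:-→d2:-→d3:H5→d4:-→d5:-→d6:-→d7:-→d8:-→d9:-→d10:-→d11:-→d12:-→d13:-→d14:-→d15:-→d16:-→d17:-→d18:H2→d19:-→d20:-→d21:H2→d22:-→d23:-→d24:-→d25:-→d26:-→d27:-→d28:-→d29:-→d30:-→d31:-→d32:H6 -> H6
  + 0.0.0.0/0 (H3) depth=0
  lookup 67.220.153.29: bits 01 walk d0:H3→d1:-→d2:- -> H3
  lookup 227.112.0.5: bits 111000110111000 walk d0:H3→d1:-→d2:-→d3:-→d4:-→d5:-→d6:-→d7:-→d8:-→d9:-→d10:-→d11:-→d12:-→d13:H2→d14:-→d15:H6 -> H6
  + 126.109.231.0/24 (H2) depth=24
  lookup 126.109.231.0: bits 0111111001101101111001110 walk d0:H3→d1:-→d2:-→d3:H5→d4:-→d5:-→d6:-→d7:-→d8:-→d9:-→d10:-→d11:-→d12:-→d13:-→d14:-→d15:-→d16:-→d17:-→d18:H2→d19:-→d20:-→d21:H2→d22:-→d23:-→d24:H2→d25:- -> H2
  + 126.109.231.0/25 (H6) depth=25
  + 126.108.0.0/15 (H0) depth=15
  lookup 188.22.95.100: bits 1 walk d0:H3→d1:- -> H3
  + 227.113.113.0/24 (H3) depth=24
  + 126.0.0.0/7 (H0) depth=7
  + 126.109.0.0/16 (H4) depth=16
  + 227.0.0.0/8 (H2) depth=8
  lookup 227.112.0.6: bits 111000110111000 walk d0:H3→d1:-→d2:-→d3:-→d4:-→d5:-→d6:-→d7:-→d8:H2→d9:-→d10:-→d11:-→d12:-→d13:H2→d14:-→d15:H6 -> H6

== LOOKUPS ==
["H2","H2","H6","H2","H6","H6","H2","H6","H3","H6","H2","H3","H6"]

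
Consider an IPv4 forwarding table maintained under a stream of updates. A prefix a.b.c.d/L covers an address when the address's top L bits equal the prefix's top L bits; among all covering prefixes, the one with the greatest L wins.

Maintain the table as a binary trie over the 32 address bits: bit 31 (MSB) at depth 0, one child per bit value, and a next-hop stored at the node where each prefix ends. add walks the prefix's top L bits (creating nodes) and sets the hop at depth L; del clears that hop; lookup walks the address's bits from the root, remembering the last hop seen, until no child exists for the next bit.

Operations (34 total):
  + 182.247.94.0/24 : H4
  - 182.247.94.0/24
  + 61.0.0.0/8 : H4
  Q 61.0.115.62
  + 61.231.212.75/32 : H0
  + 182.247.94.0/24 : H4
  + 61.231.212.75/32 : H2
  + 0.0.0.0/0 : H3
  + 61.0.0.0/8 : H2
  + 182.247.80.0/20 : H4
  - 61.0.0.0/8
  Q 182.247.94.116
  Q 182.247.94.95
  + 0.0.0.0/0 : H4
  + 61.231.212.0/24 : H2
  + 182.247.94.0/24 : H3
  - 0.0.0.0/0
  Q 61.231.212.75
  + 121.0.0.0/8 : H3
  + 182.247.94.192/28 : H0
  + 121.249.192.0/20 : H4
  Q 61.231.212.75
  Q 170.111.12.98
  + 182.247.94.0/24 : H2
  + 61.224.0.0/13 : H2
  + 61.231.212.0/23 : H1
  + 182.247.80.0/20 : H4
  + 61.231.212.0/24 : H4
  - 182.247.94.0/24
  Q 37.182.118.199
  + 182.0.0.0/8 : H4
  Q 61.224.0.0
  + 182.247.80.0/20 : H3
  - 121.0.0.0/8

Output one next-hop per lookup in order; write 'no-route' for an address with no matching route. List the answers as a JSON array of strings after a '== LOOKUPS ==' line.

Process each operation:
  add 182.247.94.0/24 -> H4 at depth 24
  - 182.247.94.0/24 clear@24
  add 61.0.0.0/8 -> H4 at depth 8
  ? 61.0.115.62  path d0:-→d1:-→d2:-→d3:-→d4:-→d5:-→d6:-→d7:-→d8:H4  best=H4
  add 61.231.212.75/32 -> H0 at depth 32
  add 182.247.94.0/24 -> H4 at depth 24
  add 61.231.212.75/32 -> H2 at depth 32
  add 0.0.0.0/0 -> H3 at depth 0
  add 61.0.0.0/8 -> H2 at depth 8
  add 182.247.80.0/20 -> H4 at depth 20
  - 61.0.0.0/8 clear@8
  ? 182.247.94.116  path d0:H3→d1:-→d2:-→d3:-→d4:-→d5:-→d6:-→d7:-→d8:-→d9:-→d10:-→d11:-→d12:-→d13:-→d14:-→d15:-→d16:-→d17:-→d18:-→d19:-→d20:H4→d21:-→d22:-→d23:-→d24:H4  best=H4
  ? 182.247.94.95  path d0:H3→d1:-→d2:-→d3:-→d4:-→d5:-→d6:-→d7:-→d8:-→d9:-→d10:-→d11:-→d12:-→d13:-→d14:-→d15:-→d16:-→d17:-→d18:-→d19:-→d20:H4→d21:-→d22:-→d23:-→d24:H4  best=H4
  add 0.0.0.0/0 -> H4 at depth 0
  add 61.231.212.0/24 -> H2 at depth 24
  add 182.247.94.0/24 -> H3 at depth 24
  - 0.0.0.0/0 clear@0
  ? 61.231.212.75  path d0:-→d1:-→d2:-→d3:-→d4:-→d5:-→d6:-→d7:-→d8:-→d9:-→d10:-→d11:-→d12:-→d13:-→d14:-→d15:-→d16:-→d17:-→d18:-→d19:-→d20:-→d21:-→d22:-→d23:-→d24:H2→d25:-→d26:-→d27:-→d28:-→d29:-→d30:-→d31:-→d32:H2  best=H2
  add 121.0.0.0/8 -> H3 at depth 8
  add 182.247.94.192/28 -> H0 at depth 28
  add 121.249.192.0/20 -> H4 at depth 20
  ? 61.231.212.75  path d0:-→d1:-→d2:-→d3:-→d4:-→d5:-→d6:-→d7:-→d8:-→d9:-→d10:-→d11:-→d12:-→d13:-→d14:-→d15:-→d16:-→d17:-→d18:-→d19:-→d20:-→d21:-→d22:-→d23:-→d24:H2→d25:-→d26:-→d27:-→d28:-→d29:-→d30:-→d31:-→d32:H2  best=H2
  ? 170.111.12.98  path d0:-→d1:-→d2:-→d3:-  best=no-route
  add 182.247.94.0/24 -> H2 at depth 24
  add 61.224.0.0/13 -> H2 at depth 13
  add 61.231.212.0/23 -> H1 at depth 23
  add 182.247.80.0/20 -> H4 at depth 20
  add 61.231.212.0/24 -> H4 at depth 24
  - 182.247.94.0/24 clear@24
  ? 37.182.118.199  path d0:-→d1:-→d2:-→d3:-  best=no-route
  add 182.0.0.0/8 -> H4 at depth 8
  ? 61.224.0.0  path d0:-→d1:-→d2:-→d3:-→d4:-→d5:-→d6:-→d7:-→d8:-→d9:-→d10:-→d11:-→d12:-→d13:H2  best=H2
  add 182.247.80.0/20 -> H3 at depth 20
  - 121.0.0.0/8 clear@8

== LOOKUPS ==
["H4","H4","H4","H2","H2","no-route","no-route","H2"]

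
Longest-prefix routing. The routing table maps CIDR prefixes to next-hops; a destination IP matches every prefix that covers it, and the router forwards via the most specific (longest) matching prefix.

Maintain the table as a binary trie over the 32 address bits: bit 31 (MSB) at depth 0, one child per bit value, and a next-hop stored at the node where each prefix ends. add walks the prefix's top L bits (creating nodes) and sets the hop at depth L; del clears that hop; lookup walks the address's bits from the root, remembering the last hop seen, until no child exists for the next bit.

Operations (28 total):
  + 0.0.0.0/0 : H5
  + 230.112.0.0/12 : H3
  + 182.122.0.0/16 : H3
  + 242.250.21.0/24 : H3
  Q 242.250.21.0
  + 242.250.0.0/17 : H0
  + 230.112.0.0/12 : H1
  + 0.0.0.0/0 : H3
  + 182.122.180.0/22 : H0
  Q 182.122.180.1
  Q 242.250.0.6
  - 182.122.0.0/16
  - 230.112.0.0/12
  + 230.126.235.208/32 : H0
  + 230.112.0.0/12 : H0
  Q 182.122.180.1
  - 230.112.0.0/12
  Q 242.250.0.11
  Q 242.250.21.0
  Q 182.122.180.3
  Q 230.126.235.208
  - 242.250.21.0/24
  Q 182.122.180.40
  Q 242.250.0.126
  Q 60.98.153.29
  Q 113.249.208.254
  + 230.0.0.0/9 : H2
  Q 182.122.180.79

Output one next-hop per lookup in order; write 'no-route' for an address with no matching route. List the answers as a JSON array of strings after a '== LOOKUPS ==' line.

Process each operation:
  add 0.0.0.0/0 -> H5 at depth 0
  add 230.112.0.0/12 -> H3 at depth 12
  add 182.122.0.0/16 -> H3 at depth 16
  add 242.250.21.0/24 -> H3 at depth 24
  ? 242.250.21.0  path d0:H5→d1:-→d2:-→d3:-→d4:-→d5:-→d6:-→d7:-→d8:-→d9:-→d10:-→d11:-→d12:-→d13:-→d14:-→d15:-→d16:-→d17:-→d18:-→d19:-→d20:-→d21:-→d22:-→d23:-→d24:H3  best=H3
  add 242.250.0.0/17 -> H0 at depth 17
  add 230.112.0.0/12 -> H1 at depth 12
  add 0.0.0.0/0 -> H3 at depth 0
  add 182.122.180.0/22 -> H0 at depth 22
  ? 182.122.180.1  path d0:H3→d1:-→d2:-→d3:-→d4:-→d5:-→d6:-→d7:-→d8:-→d9:-→d10:-→d11:-→d12:-→d13:-→d14:-→d15:-→d16:H3→d17:-→d18:-→d19:-→d20:-→d21:-→d22:H0  best=H0
  ? 242.250.0.6  path d0:H3→d1:-→d2:-→d3:-→d4:-→d5:-→d6:-→d7:-→d8:-→d9:-→d10:-→d11:-→d12:-→d13:-→d14:-→d15:-→d16:-→d17:H0→d18:-→d19:-  best=H0
  del 182.122.0.0/16 (clear depth 16)
  del 230.112.0.0/12 (clear depth 12)
  add 230.126.235.208/32 -> H0 at depth 32
  add 230.112.0.0/12 -> H0 at depth 12
  ? 182.122.180.1  path d0:H3→d1:-→d2:-→d3:-→d4:-→d5:-→d6:-→d7:-→d8:-→d9:-→d10:-→d11:-→d12:-→d13:-→d14:-→d15:-→d16:-→d17:-→d18:-→d19:-→d20:-→d21:-→d22:H0  best=H0
  del 230.112.0.0/12 (clear depth 12)
  ? 242.250.0.11  path d0:H3→d1:-→d2:-→d3:-→d4:-→d5:-→d6:-→d7:-→d8:-→d9:-→d10:-→d11:-→d12:-→d13:-→d14:-→d15:-→d16:-→d17:H0→d18:-→d19:-  best=H0
  ? 242.250.21.0  path d0:H3→d1:-→d2:-→d3:-→d4:-→d5:-→d6:-→d7:-→d8:-→d9:-→d10:-→d11:-→d12:-→d13:-→d14:-→d15:-→d16:-→d17:H0→d18:-→d19:-→d20:-→d21:-→d22:-→d23:-→d24:H3  best=H3
  ? 182.122.180.3  path d0:H3→d1:-→d2:-→d3:-→d4:-→d5:-→d6:-→d7:-→d8:-→d9:-→d10:-→d11:-→d12:-→d13:-→d14:-→d15:-→d16:-→d17:-→d18:-→d19:-→d20:-→d21:-→d22:H0  best=H0
  ? 230.126.235.208  path d0:H3→d1:-→d2:-→d3:-→d4:-→d5:-→d6:-→d7:-→d8:-→d9:-→d10:-→d11:-→d12:-→d13:-→d14:-→d15:-→d16:-→d17:-→d18:-→d19:-→d20:-→d21:-→d22:-→d23:-→d24:-→d25:-→d26:-→d27:-→d28:-→d29:-→d30:-→d31:-→d32:H0  best=H0
  del 242.250.21.0/24 (clear depth 24)
  ? 182.122.180.40  path d0:H3→d1:-→d2:-→d3:-→d4:-→d5:-→d6:-→d7:-→d8:-→d9:-→d10:-→d11:-→d12:-→d13:-→d14:-→d15:-→d16:-→d17:-→d18:-→d19:-→d20:-→d21:-→d22:H0  best=H0
  ? 242.250.0.126  path d0:H3→d1:-→d2:-→d3:-→d4:-→d5:-→d6:-→d7:-→d8:-→d9:-→d10:-→d11:-→d12:-→d13:-→d14:-→d15:-→d16:-→d17:H0→d18:-→d19:-  best=H0
  ? 60.98.153.29  path d0:H3  best=H3
  ? 113.249.208.254  path d0:H3  best=H3
  add 230.0.0.0/9 -> H2 at depth 9
  ? 182.122.180.79  path d0:H3→d1:-→d2:-→d3:-→d4:-→d5:-→d6:-→d7:-→d8:-→d9:-→d10:-→d11:-→d12:-→d13:-→d14:-→d15:-→d16:-→d17:-→d18:-→d19:-→d20:-→d21:-→d22:H0  best=H0

== LOOKUPS ==
["H3","H0","H0","H0","H0","H3","H0","H0","H0","H0","H3","H3","H0"]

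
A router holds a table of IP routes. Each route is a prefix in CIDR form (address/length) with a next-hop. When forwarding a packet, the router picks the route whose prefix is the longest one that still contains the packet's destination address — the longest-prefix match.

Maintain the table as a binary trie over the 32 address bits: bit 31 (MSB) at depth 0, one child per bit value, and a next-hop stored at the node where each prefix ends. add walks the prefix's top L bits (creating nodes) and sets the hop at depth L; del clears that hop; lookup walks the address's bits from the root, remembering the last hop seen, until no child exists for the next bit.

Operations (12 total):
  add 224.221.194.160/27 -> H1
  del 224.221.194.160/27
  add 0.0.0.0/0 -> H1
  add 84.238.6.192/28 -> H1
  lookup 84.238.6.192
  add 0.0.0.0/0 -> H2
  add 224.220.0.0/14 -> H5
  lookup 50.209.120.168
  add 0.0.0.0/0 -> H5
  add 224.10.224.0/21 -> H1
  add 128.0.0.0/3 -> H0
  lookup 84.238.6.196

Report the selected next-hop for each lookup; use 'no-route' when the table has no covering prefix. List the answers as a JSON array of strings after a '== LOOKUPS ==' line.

Trace:
  add 224.221.194.160/27 -> H1 at depth 27
  - 224.221.194.160/27 clear@27
  add 0.0.0.0/0 -> H1 at depth 0
  add 84.238.6.192/28 -> H1 at depth 28
  Q 84.238.6.192: descend 0101010011101110000001101100 ; hops seen [H1,H1] ; pick H1
  add 0.0.0.0/0 -> H2 at depth 0
  add 224.220.0.0/14 -> H5 at depth 14
  Q 50.209.120.168: descend 0 ; hops seen [H2] ; pick H2
  add 0.0.0.0/0 -> H5 at depth 0
  add 224.10.224.0/21 -> H1 at depth 21
  add 128.0.0.0/3 -> H0 at depth 3
  Q 84.238.6.196: descend 0101010011101110000001101100 ; hops seen [H5,H1] ; pick H1

== LOOKUPS ==
["H1","H2","H1"]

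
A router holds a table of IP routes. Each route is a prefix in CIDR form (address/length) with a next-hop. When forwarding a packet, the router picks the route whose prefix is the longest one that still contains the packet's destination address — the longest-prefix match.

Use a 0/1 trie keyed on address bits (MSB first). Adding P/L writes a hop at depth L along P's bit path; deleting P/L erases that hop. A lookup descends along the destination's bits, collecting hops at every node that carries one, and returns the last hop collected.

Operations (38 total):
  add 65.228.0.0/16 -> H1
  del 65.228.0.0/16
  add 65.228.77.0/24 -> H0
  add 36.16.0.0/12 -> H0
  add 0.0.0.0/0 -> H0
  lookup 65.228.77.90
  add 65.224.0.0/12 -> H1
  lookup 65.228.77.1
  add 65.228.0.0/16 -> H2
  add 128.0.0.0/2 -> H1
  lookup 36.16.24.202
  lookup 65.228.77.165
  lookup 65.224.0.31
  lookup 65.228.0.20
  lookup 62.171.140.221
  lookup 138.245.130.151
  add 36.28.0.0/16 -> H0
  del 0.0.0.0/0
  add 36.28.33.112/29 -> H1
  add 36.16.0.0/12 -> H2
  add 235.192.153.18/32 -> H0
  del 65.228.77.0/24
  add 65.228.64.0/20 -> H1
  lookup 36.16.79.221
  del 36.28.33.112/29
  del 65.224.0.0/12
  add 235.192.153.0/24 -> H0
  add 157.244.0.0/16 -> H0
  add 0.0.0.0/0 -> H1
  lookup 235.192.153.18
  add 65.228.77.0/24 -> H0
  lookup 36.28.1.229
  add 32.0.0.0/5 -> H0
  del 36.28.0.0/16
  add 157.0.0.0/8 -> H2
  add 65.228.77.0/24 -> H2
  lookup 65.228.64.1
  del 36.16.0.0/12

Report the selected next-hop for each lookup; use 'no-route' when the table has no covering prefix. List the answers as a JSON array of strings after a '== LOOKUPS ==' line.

Process each operation:
  add 65.228.0.0/16 -> H1 at depth 16
  - 65.228.0.0/16 clear@16
  add 65.228.77.0/24 -> H0 at depth 24
  add 36.16.0.0/12 -> H0 at depth 12
  add 0.0.0.0/0 -> H0 at depth 0
  Q 65.228.77.90: descend 010000011110010001001101 ; hops seen [H0,H0] ; pick H0
  add 65.224.0.0/12 -> H1 at depth 12
  Q 65.228.77.1: descend 010000011110010001001101 ; hops seen [H0,H1,H0] ; pick H0
  add 65.228.0.0/16 -> H2 at depth 16
  add 128.0.0.0/2 -> H1 at depth 2
  Q 36.16.24.202: descend 001001000001 ; hops seen [H0,H0] ; pick H0
  Q 65.228.77.165: descend 010000011110010001001101 ; hops seen [H0,H1,H2,H0] ; pick H0
  Q 65.224.0.31: descend 0100000111100 ; hops seen [H0,H1] ; pick H1
  Q 65.228.0.20: descend 01000001111001000 ; hops seen [H0,H1,H2] ; pick H2
  Q 62.171.140.221: descend 001 ; hops seen [H0] ; pick H0
  Q 138.245.130.151: descend 10 ; hops seen [H0,H1] ; pick H1
  add 36.28.0.0/16 -> H0 at depth 16
  - 0.0.0.0/0 clear@0
  add 36.28.33.112/29 -> H1 at depth 29
  add 36.16.0.0/12 -> H2 at depth 12
  add 235.192.153.18/32 -> H0 at depth 32
  - 65.228.77.0/24 clear@24
  add 65.228.64.0/20 -> H1 at depth 20
  Q 36.16.79.221: descend 001001000001 ; hops seen [H2] ; pick H2
  - 36.28.33.112/29 clear@29
  - 65.224.0.0/12 clear@12
  add 235.192.153.0/24 -> H0 at depth 24
  add 157.244.0.0/16 -> H0 at depth 16
  add 0.0.0.0/0 -> H1 at depth 0
  Q 235.192.153.18: descend 11101011110000001001100100010010 ; hops seen [H1,H0,H0] ; pick H0
  add 65.228.77.0/24 -> H0 at depth 24
  Q 36.28.1.229: descend 001001000001110000 ; hops seen [H1,H2,H0] ; pick H0
  add 32.0.0.0/5 -> H0 at depth 5
  - 36.28.0.0/16 clear@16
  add 157.0.0.0/8 -> H2 at depth 8
  add 65.228.77.0/24 -> H2 at depth 24
  Q 65.228.64.1: descend 01000001111001000100 ; hops seen [H1,H2,H1] ; pick H1
  - 36.16.0.0/12 clear@12

== LOOKUPS ==
["H0","H0","H0","H0","H1","H2","H0","H1","H2","H0","H0","H1"]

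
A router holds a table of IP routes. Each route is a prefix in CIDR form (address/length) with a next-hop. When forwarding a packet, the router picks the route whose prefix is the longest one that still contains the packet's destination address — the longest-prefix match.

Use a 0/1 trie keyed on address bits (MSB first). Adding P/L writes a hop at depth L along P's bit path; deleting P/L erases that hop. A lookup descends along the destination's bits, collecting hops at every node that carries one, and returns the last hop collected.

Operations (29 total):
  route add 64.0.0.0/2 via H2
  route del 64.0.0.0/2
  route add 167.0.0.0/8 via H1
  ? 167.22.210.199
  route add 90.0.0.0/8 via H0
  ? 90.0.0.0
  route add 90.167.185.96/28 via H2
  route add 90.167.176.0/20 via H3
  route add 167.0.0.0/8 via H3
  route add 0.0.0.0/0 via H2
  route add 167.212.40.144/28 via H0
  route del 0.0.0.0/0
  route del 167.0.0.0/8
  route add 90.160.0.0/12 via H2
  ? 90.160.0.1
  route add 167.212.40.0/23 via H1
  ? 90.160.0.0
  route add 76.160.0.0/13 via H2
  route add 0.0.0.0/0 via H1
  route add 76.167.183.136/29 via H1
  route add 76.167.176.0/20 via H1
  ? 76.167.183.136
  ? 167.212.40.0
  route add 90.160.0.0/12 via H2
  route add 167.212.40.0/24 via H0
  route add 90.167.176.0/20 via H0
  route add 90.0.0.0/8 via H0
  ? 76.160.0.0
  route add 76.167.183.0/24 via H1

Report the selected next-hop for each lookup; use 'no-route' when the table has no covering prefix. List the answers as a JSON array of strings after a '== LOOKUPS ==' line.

Trace:
  add 64.0.0.0/2 -> H2 at depth 2
  del 64.0.0.0/2 (clear depth 2)
  add 167.0.0.0/8 -> H1 at depth 8
  lookup 167.22.210.199: bits 10100111 walk d0:-→d1:-→d2:-→d3:-→d4:-→d5:-→d6:-→d7:-→d8:H1 -> H1
  add 90.0.0.0/8 -> H0 at depth 8
  lookup 90.0.0.0: bits 01011010 walk d0:-→d1:-→d2:-→d3:-→d4:-→d5:-→d6:-→d7:-→d8:H0 -> H0
  add 90.167.185.96/28 -> H2 at depth 28
  add 90.167.176.0/20 -> H3 at depth 20
  add 167.0.0.0/8 -> H3 at depth 8
  add 0.0.0.0/0 -> H2 at depth 0
  add 167.212.40.144/28 -> H0 at depth 28
  del 0.0.0.0/0 (clear depth 0)
  del 167.0.0.0/8 (clear depth 8)
  add 90.160.0.0/12 -> H2 at depth 12
  lookup 90.160.0.1: bits 0101101010100 walk d0:-→d1:-→d2:-→d3:-→d4:-→d5:-→d6:-→d7:-→d8:H0→d9:-→d10:-→d11:-→d12:H2→d13:- -> H2
  add 167.212.40.0/23 -> H1 at depth 23
  lookup 90.160.0.0: bits 0101101010100 walk d0:-→d1:-→d2:-→d3:-→d4:-→d5:-→d6:-→d7:-→d8:H0→d9:-→d10:-→d11:-→d12:H2→d13:- -> H2
  add 76.160.0.0/13 -> H2 at depth 13
  add 0.0.0.0/0 -> H1 at depth 0
  add 76.167.183.136/29 -> H1 at depth 29
  add 76.167.176.0/20 -> H1 at depth 20
  lookup 76.167.183.136: bits 01001100101001111011011110001 walk d0:H1→d1:-→d2:-→d3:-→d4:-→d5:-→d6:-→d7:-→d8:-→d9:-→d10:-→d11:-→d12:-→d13:H2→d14:-→d15:-→d16:-→d17:-→d18:-→d19:-→d20:H1→d21:-→d22:-→d23:-→d24:-→d25:-→d26:-→d27:-→d28:-→d29:H1 -> H1
  lookup 167.212.40.0: bits 101001111101010000101000 walk d0:H1→d1:-→d2:-→d3:-→d4:-→d5:-→d6:-→d7:-→d8:-→d9:-→d10:-→d11:-→d12:-→d13:-→d14:-→d15:-→d16:-→d17:-→d18:-→d19:-→d20:-→d21:-→d22:-→d23:H1→d24:- -> H1
  add 90.160.0.0/12 -> H2 at depth 12
  add 167.212.40.0/24 -> H0 at depth 24
  add 90.167.176.0/20 -> H0 at depth 20
  add 90.0.0.0/8 -> H0 at depth 8
  lookup 76.160.0.0: bits 0100110010100 walk d0:H1→d1:-→d2:-→d3:-→d4:-→d5:-→d6:-→d7:-→d8:-→d9:-→d10:-→d11:-→d12:-→d13:H2 -> H2
  add 76.167.183.0/24 -> H1 at depth 24

== LOOKUPS ==
["H1","H0","H2","H2","H1","H1","H2"]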